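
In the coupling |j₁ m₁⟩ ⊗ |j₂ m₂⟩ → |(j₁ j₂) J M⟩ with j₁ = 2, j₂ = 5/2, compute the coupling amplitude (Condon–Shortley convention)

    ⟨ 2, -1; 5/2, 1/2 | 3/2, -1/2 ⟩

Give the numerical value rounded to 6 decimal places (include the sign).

√[4·3!1!2!/7! · 1!3!3!2!1!2!] = √(48/35)
  +(−1)^2/∏(2,1,1,1,0,1)! = 1/2  (running 1/2)
  +(−1)^3/∏(3,0,0,0,1,2)! = -1/12  (running 5/12)
⟨..|..⟩ = √(48/35)·(5/12) = +0.487950

+√(5/21) = +0.487950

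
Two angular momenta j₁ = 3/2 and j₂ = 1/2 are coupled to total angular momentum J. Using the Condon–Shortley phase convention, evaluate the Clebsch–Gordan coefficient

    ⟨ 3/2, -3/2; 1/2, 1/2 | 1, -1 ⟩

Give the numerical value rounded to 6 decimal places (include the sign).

-0.866025

j₁+j₂−J=1  J+j₁−j₂=2  J−j₁+j₂=0  j₁+j₂+J+1=4
(j₁±m₁, j₂±m₂, J±M) = (0,3,1,0,0,2)
P² = 3
sum k=1..1:
  [1] −1/2 = -1/2
S = -1/2
C² = P²·S² = 3/4 ; C = -0.866025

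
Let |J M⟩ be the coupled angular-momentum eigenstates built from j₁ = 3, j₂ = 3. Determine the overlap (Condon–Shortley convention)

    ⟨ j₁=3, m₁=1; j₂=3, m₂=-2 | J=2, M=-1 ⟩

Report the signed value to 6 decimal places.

−√(5/28) ≈ -0.422577

j₁+j₂−J=4  J+j₁−j₂=2  J−j₁+j₂=2  j₁+j₂+J+1=9
(j₁±m₁, j₂±m₂, J±M) = (4,2,1,5,1,3)
P² = 320/7
sum k=0..1:
  [0] +1/48 = 1/48
  [1] −1/12 = -1/12
S = -1/16
C² = P²·S² = 5/28 ; C = -0.422577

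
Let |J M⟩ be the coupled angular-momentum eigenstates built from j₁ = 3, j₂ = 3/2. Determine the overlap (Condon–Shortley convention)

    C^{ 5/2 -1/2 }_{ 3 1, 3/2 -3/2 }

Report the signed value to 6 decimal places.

+0.621059

√[6·2!4!1!/8! · 4!2!0!3!2!3!] = √(864/35)
  +(−1)^0/∏(0,2,2,0,2,1)! = 1/8  (running 1/8)
⟨..|..⟩ = √(864/35)·(1/8) = +0.621059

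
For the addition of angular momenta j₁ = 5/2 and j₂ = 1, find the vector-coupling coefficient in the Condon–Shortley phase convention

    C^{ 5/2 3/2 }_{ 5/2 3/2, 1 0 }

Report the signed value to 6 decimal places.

+0.507093  (= +√(9/35))

triangle: 1!·4!·1!/7! = 24/5040
(j±m)!: 4!·1!·1!·1!·4!·1! = 576
prefactor² = (2J+1)·Δ·N² = 576/35
  k=0: +1/(0!·1!·1!·1!·3!·0!) = 1/6
  k=1: −1/(1!·0!·0!·0!·4!·1!) = -1/24
Σ = 1/8  ⇒  CG² = 576/35·1/8² = 9/35
CG = +√(9/35) = +0.507093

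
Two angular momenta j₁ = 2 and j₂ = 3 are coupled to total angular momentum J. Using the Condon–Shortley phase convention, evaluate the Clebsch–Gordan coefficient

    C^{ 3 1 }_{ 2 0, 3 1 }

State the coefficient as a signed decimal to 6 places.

-0.387298

j₁+j₂−J=2  J+j₁−j₂=2  J−j₁+j₂=4  j₁+j₂+J+1=9
(j₁±m₁, j₂±m₂, J±M) = (2,2,4,2,4,2)
P² = 256/15
sum k=0..2:
  [0] +1/96 = 1/96
  [1] −1/6 = -1/6
  [2] +1/16 = 1/16
S = -3/32
C² = P²·S² = 3/20 ; C = -0.387298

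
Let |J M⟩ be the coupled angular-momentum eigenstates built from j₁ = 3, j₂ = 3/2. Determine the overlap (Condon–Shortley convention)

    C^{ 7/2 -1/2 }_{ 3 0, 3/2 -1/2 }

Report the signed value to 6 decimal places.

√[8·1!5!2!/9! · 3!3!1!2!3!4!] = √(384/7)
  +(−1)^0/∏(0,1,3,1,2,1)! = 1/12  (running 1/12)
  +(−1)^1/∏(1,0,2,0,3,2)! = -1/24  (running 1/24)
⟨..|..⟩ = √(384/7)·(1/24) = +0.308607

+√(2/21) ≈ +0.308607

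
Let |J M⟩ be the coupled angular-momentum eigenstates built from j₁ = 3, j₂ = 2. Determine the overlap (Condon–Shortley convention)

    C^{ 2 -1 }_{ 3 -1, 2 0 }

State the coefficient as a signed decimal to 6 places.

+0.377964

j₁+j₂−J=3  J+j₁−j₂=3  J−j₁+j₂=1  j₁+j₂+J+1=8
(j₁±m₁, j₂±m₂, J±M) = (2,4,2,2,1,3)
P² = 36/7
sum k=1..2:
  [1] −1/12 = -1/12
  [2] +1/4 = 1/4
S = 1/6
C² = P²·S² = 1/7 ; C = +0.377964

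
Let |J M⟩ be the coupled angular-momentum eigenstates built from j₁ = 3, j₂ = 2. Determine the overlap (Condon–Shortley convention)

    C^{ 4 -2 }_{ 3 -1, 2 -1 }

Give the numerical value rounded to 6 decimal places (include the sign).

+0.188982  (= +√(1/28))

√[9·1!5!3!/10! · 2!4!1!3!2!6!] = √(5184/7)
  +(−1)^0/∏(0,1,4,1,1,2)! = 1/48  (running 1/48)
  +(−1)^1/∏(1,0,3,0,2,3)! = -1/72  (running 1/144)
⟨..|..⟩ = √(5184/7)·(1/144) = +0.188982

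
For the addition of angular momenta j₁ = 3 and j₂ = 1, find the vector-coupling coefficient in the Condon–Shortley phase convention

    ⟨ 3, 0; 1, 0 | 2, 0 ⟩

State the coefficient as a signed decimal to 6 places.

triangle: 2!·4!·0!/7! = 48/5040
(j±m)!: 3!·3!·1!·1!·2!·2! = 144
prefactor² = (2J+1)·Δ·N² = 48/7
  k=1: −1/(1!·1!·2!·0!·2!·0!) = -1/4
Σ = -1/4  ⇒  CG² = 48/7·(-1/4)² = 3/7
CG = −√(3/7) = -0.654654

−√(3/7) = -0.654654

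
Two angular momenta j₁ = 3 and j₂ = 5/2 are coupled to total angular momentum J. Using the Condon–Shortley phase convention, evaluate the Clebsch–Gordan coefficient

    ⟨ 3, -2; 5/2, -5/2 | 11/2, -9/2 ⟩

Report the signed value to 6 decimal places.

+√(6/11) = +0.738549

triangle: 0!*6!*5!/12! = 86400/479001600
(j±m)!: 1!*5!*0!*5!*1!*10! = 52254720000
prefactor² = (2J+1)*Δ*N² = 1244160000/11
  k=0: +1/(0!*0!*5!*0!*1!*5!) = 1/14400
Σ = 1/14400  ⇒  CG² = 1244160000/11*1/14400² = 6/11
CG = +√(6/11) = +0.738549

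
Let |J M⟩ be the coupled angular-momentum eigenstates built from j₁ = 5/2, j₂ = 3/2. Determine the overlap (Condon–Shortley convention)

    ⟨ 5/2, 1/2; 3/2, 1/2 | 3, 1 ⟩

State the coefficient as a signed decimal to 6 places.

√[7·1!4!2!/8! · 3!2!2!1!4!2!] = √(48/5)
  +(−1)^0/∏(0,1,2,2,2,0)! = 1/8  (running 1/8)
  +(−1)^1/∏(1,0,1,1,3,1)! = -1/6  (running -1/24)
⟨..|..⟩ = √(48/5)·(-1/24) = -0.129099

−√(1/60) = -0.129099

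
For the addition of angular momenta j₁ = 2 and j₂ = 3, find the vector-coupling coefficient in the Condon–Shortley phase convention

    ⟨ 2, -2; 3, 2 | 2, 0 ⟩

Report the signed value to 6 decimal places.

−√(5/14) ≈ -0.597614

j₁+j₂−J=3  J+j₁−j₂=1  J−j₁+j₂=3  j₁+j₂+J+1=8
(j₁±m₁, j₂±m₂, J±M) = (0,4,5,1,2,2)
P² = 360/7
sum k=3..3:
  [3] −1/12 = -1/12
S = -1/12
C² = P²·S² = 5/14 ; C = -0.597614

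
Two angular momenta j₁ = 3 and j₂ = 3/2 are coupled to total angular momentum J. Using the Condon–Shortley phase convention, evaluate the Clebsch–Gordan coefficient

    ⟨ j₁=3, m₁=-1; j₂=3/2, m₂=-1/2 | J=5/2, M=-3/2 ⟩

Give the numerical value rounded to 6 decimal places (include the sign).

−√(7/20) = -0.591608

j₁+j₂−J=2  J+j₁−j₂=4  J−j₁+j₂=1  j₁+j₂+J+1=8
(j₁±m₁, j₂±m₂, J±M) = (2,4,1,2,1,4)
P² = 576/35
sum k=0..1:
  [0] +1/48 = 1/48
  [1] −1/6 = -1/6
S = -7/48
C² = P²·S² = 7/20 ; C = -0.591608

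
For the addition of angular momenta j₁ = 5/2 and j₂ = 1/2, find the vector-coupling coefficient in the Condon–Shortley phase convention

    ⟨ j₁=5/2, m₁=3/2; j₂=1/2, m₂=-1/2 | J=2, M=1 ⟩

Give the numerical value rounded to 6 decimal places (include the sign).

triangle: 1!·4!·0!/6! = 24/720
(j±m)!: 4!·1!·0!·1!·3!·1! = 144
prefactor² = (2J+1)·Δ·N² = 24
  k=0: +1/(0!·1!·1!·0!·3!·0!) = 1/6
Σ = 1/6  ⇒  CG² = 24·1/6² = 2/3
CG = +√(2/3) = +0.816497

+0.816497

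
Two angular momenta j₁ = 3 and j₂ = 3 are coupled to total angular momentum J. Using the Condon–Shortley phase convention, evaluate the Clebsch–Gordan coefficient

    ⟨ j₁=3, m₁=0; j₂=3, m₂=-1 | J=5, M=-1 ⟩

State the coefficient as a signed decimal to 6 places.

j₁+j₂−J=1  J+j₁−j₂=5  J−j₁+j₂=5  j₁+j₂+J+1=12
(j₁±m₁, j₂±m₂, J±M) = (3,3,2,4,4,6)
P² = 69120/7
sum k=0..1:
  [0] +1/144 = 1/144
  [1] −1/288 = -1/288
S = 1/288
C² = P²·S² = 5/42 ; C = +0.345033

+0.345033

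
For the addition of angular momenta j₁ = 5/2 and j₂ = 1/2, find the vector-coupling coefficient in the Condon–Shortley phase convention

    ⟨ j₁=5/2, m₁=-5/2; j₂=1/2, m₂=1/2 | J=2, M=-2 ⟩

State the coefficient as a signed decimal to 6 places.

−√(5/6) = -0.912871

j₁+j₂−J=1  J+j₁−j₂=4  J−j₁+j₂=0  j₁+j₂+J+1=6
(j₁±m₁, j₂±m₂, J±M) = (0,5,1,0,0,4)
P² = 480
sum k=1..1:
  [1] −1/24 = -1/24
S = -1/24
C² = P²·S² = 5/6 ; C = -0.912871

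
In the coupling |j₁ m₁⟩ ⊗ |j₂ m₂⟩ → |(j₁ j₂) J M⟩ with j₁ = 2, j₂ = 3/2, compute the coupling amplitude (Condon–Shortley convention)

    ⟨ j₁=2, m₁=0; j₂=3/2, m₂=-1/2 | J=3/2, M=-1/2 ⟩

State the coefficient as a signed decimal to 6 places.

−√(1/5) = -0.447214

triangle: 2!*2!*1!/6! = 4/720
(j±m)!: 2!*2!*1!*2!*1!*2! = 16
prefactor² = (2J+1)*Δ*N² = 16/45
  k=0: +1/(0!*2!*2!*1!*0!*0!) = 1/4
  k=1: −1/(1!*1!*1!*0!*1!*1!) = -1
Σ = -3/4  ⇒  CG² = 16/45*(-3/4)² = 1/5
CG = −√(1/5) = -0.447214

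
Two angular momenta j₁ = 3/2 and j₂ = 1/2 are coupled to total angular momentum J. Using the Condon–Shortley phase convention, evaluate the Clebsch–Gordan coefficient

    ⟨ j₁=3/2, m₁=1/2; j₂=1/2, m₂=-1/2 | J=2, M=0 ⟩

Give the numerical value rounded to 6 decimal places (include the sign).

+√(1/2) ≈ +0.707107

j₁+j₂−J=0  J+j₁−j₂=3  J−j₁+j₂=1  j₁+j₂+J+1=5
(j₁±m₁, j₂±m₂, J±M) = (2,1,0,1,2,2)
P² = 2
sum k=0..0:
  [0] +1/2 = 1/2
S = 1/2
C² = P²·S² = 1/2 ; C = +0.707107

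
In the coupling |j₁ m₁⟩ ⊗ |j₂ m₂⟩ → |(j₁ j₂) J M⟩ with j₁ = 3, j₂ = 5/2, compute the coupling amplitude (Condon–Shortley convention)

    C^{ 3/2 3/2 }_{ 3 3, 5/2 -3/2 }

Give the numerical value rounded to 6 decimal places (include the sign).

j₁+j₂−J=4  J+j₁−j₂=2  J−j₁+j₂=1  j₁+j₂+J+1=8
(j₁±m₁, j₂±m₂, J±M) = (6,0,1,4,3,0)
P² = 3456/7
sum k=0..0:
  [0] +1/48 = 1/48
S = 1/48
C² = P²·S² = 3/14 ; C = +0.462910

+√(3/14) ≈ +0.462910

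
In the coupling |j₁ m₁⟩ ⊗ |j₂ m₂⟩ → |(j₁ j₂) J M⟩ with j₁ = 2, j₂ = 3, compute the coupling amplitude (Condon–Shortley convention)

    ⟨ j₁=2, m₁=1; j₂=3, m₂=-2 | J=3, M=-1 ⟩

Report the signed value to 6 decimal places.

+0.500000

√[7·2!2!4!/9! · 3!1!1!5!2!4!] = √(64)
  +(−1)^0/∏(0,2,1,1,1,3)! = 1/12  (running 1/12)
  +(−1)^1/∏(1,1,0,0,2,4)! = -1/48  (running 1/16)
⟨..|..⟩ = √(64)·(1/16) = +0.500000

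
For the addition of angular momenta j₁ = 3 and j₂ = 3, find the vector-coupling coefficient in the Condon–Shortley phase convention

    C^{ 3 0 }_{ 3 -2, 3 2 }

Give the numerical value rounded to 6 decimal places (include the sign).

√[7·3!3!3!/10! · 1!5!5!1!3!3!] = √(216)
  +(−1)^2/∏(2,1,3,3,0,0)! = 1/72  (running 1/72)
  +(−1)^3/∏(3,0,2,2,1,1)! = -1/24  (running -1/36)
⟨..|..⟩ = √(216)·(-1/36) = -0.408248

-0.408248  (= −√(1/6))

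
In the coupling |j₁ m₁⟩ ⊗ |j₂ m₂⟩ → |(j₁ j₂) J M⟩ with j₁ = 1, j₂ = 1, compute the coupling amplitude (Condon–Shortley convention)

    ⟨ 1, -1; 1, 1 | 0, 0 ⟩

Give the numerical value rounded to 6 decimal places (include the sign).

triangle: 2!*0!*0!/3! = 2/6
(j±m)!: 0!*2!*2!*0!*0!*0! = 4
prefactor² = (2J+1)*Δ*N² = 4/3
  k=2: +1/(2!*0!*0!*0!*0!*0!) = 1/2
Σ = 1/2  ⇒  CG² = 4/3*1/2² = 1/3
CG = +√(1/3) = +0.577350

+√(1/3) ≈ +0.577350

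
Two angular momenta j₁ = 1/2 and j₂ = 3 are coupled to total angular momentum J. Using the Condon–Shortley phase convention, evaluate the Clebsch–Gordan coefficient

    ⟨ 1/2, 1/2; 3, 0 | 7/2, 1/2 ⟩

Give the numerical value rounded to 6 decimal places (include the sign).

j₁+j₂−J=0  J+j₁−j₂=1  J−j₁+j₂=6  j₁+j₂+J+1=8
(j₁±m₁, j₂±m₂, J±M) = (1,0,3,3,4,3)
P² = 5184/7
sum k=0..0:
  [0] +1/36 = 1/36
S = 1/36
C² = P²·S² = 4/7 ; C = +0.755929

+√(4/7) = +0.755929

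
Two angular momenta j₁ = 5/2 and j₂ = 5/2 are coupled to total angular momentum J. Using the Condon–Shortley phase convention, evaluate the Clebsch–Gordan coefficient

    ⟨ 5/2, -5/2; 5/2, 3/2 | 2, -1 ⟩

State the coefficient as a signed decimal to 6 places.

-0.597614

j₁+j₂−J=3  J+j₁−j₂=2  J−j₁+j₂=2  j₁+j₂+J+1=8
(j₁±m₁, j₂±m₂, J±M) = (0,5,4,1,1,3)
P² = 360/7
sum k=3..3:
  [3] −1/12 = -1/12
S = -1/12
C² = P²·S² = 5/14 ; C = -0.597614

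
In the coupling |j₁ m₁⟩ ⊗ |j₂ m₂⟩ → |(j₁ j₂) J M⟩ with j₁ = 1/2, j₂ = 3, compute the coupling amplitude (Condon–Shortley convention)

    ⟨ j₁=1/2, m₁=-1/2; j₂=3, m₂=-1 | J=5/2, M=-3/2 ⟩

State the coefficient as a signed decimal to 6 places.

√[6·1!0!5!/7! · 0!1!2!4!1!4!] = √(1152/7)
  +(−1)^1/∏(1,0,0,1,0,4)! = -1/24  (running -1/24)
⟨..|..⟩ = √(1152/7)·(-1/24) = -0.534522

-0.534522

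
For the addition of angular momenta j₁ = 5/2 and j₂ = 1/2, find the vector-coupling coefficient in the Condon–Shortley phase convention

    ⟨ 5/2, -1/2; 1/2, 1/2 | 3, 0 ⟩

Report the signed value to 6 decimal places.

+0.707107  (= +√(1/2))

√[7·0!5!1!/7! · 2!3!1!0!3!3!] = √(72)
  +(−1)^0/∏(0,0,3,1,2,0)! = 1/12  (running 1/12)
⟨..|..⟩ = √(72)·(1/12) = +0.707107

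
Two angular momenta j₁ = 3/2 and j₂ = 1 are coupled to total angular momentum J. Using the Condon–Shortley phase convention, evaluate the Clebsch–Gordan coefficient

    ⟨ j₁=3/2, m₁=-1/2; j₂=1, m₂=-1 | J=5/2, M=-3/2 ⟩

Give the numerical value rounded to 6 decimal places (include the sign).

triangle: 0!·3!·2!/6! = 12/720
(j±m)!: 1!·2!·0!·2!·1!·4! = 96
prefactor² = (2J+1)·Δ·N² = 48/5
  k=0: +1/(0!·0!·2!·0!·1!·2!) = 1/4
Σ = 1/4  ⇒  CG² = 48/5·1/4² = 3/5
CG = +√(3/5) = +0.774597

+0.774597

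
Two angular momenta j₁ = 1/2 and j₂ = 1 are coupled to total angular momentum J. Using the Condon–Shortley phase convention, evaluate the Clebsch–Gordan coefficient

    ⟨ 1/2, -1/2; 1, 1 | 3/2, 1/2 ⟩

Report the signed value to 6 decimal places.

+0.577350

√[4·0!1!2!/4! · 0!1!2!0!2!1!] = √(4/3)
  +(−1)^0/∏(0,0,1,2,0,0)! = 1/2  (running 1/2)
⟨..|..⟩ = √(4/3)·(1/2) = +0.577350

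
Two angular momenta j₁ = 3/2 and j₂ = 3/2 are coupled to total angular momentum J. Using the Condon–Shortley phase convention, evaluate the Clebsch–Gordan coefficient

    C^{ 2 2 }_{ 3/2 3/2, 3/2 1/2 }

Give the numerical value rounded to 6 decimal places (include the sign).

+0.707107  (= +√(1/2))

j₁+j₂−J=1  J+j₁−j₂=2  J−j₁+j₂=2  j₁+j₂+J+1=6
(j₁±m₁, j₂±m₂, J±M) = (3,0,2,1,4,0)
P² = 8
sum k=0..0:
  [0] +1/4 = 1/4
S = 1/4
C² = P²·S² = 1/2 ; C = +0.707107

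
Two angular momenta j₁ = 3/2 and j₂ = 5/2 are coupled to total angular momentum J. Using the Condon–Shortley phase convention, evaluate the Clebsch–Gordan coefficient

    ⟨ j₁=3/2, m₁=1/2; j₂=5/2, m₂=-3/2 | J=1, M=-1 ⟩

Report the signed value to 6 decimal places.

triangle: 3!×0!×2!/6! = 12/720
(j±m)!: 2!×1!×1!×4!×0!×2! = 96
prefactor² = (2J+1)×Δ×N² = 24/5
  k=1: −1/(1!×2!×0!×0!×0!×2!) = -1/4
Σ = -1/4  ⇒  CG² = 24/5×(-1/4)² = 3/10
CG = −√(3/10) = -0.547723

−√(3/10) ≈ -0.547723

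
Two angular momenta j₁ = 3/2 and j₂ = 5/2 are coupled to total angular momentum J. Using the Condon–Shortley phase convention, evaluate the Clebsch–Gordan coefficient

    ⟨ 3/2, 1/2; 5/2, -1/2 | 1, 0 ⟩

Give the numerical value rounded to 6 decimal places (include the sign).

j₁+j₂−J=3  J+j₁−j₂=0  J−j₁+j₂=2  j₁+j₂+J+1=6
(j₁±m₁, j₂±m₂, J±M) = (2,1,2,3,1,1)
P² = 6/5
sum k=1..1:
  [1] −1/2 = -1/2
S = -1/2
C² = P²·S² = 3/10 ; C = -0.547723

−√(3/10) ≈ -0.547723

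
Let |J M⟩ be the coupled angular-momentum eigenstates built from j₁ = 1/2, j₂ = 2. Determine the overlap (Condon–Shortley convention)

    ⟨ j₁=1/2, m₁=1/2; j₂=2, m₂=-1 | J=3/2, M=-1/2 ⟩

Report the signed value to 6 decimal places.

j₁+j₂−J=1  J+j₁−j₂=0  J−j₁+j₂=3  j₁+j₂+J+1=5
(j₁±m₁, j₂±m₂, J±M) = (1,0,1,3,1,2)
P² = 12/5
sum k=0..0:
  [0] +1/2 = 1/2
S = 1/2
C² = P²·S² = 3/5 ; C = +0.774597

+0.774597  (= +√(3/5))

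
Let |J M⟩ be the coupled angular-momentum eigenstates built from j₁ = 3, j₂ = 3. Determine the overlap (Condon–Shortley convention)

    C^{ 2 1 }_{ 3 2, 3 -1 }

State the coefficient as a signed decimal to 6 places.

j₁+j₂−J=4  J+j₁−j₂=2  J−j₁+j₂=2  j₁+j₂+J+1=9
(j₁±m₁, j₂±m₂, J±M) = (5,1,2,4,3,1)
P² = 320/7
sum k=0..1:
  [0] +1/48 = 1/48
  [1] −1/12 = -1/12
S = -1/16
C² = P²·S² = 5/28 ; C = -0.422577

-0.422577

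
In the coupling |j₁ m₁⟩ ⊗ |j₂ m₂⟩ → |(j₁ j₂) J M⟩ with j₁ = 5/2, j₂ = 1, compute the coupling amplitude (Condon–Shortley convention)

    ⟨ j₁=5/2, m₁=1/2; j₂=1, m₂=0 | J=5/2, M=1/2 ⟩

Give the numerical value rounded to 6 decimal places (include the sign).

+0.169031

triangle: 1!*4!*1!/7! = 24/5040
(j±m)!: 3!*2!*1!*1!*3!*2! = 144
prefactor² = (2J+1)*Δ*N² = 144/35
  k=0: +1/(0!*1!*2!*1!*2!*0!) = 1/4
  k=1: −1/(1!*0!*1!*0!*3!*1!) = -1/6
Σ = 1/12  ⇒  CG² = 144/35*1/12² = 1/35
CG = +√(1/35) = +0.169031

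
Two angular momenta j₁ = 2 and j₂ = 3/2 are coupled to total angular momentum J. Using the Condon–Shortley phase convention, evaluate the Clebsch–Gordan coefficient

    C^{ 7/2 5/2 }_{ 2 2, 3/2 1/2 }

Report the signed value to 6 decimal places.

+0.654654

j₁+j₂−J=0  J+j₁−j₂=4  J−j₁+j₂=3  j₁+j₂+J+1=8
(j₁±m₁, j₂±m₂, J±M) = (4,0,2,1,6,1)
P² = 6912/7
sum k=0..0:
  [0] +1/48 = 1/48
S = 1/48
C² = P²·S² = 3/7 ; C = +0.654654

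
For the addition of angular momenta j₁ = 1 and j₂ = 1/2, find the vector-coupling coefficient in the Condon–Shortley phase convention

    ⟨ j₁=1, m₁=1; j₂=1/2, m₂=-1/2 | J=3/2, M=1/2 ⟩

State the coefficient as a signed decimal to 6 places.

+0.577350  (= +√(1/3))

√[4·0!2!1!/4! · 2!0!0!1!2!1!] = √(4/3)
  +(−1)^0/∏(0,0,0,0,2,1)! = 1/2  (running 1/2)
⟨..|..⟩ = √(4/3)·(1/2) = +0.577350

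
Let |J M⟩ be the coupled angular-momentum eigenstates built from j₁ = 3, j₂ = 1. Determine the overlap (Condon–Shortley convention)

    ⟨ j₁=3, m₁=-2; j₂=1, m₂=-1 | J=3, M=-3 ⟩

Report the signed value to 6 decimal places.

j₁+j₂−J=1  J+j₁−j₂=5  J−j₁+j₂=1  j₁+j₂+J+1=8
(j₁±m₁, j₂±m₂, J±M) = (1,5,0,2,0,6)
P² = 3600
sum k=0..0:
  [0] +1/120 = 1/120
S = 1/120
C² = P²·S² = 1/4 ; C = +0.500000

+0.500000  (= +√(1/4))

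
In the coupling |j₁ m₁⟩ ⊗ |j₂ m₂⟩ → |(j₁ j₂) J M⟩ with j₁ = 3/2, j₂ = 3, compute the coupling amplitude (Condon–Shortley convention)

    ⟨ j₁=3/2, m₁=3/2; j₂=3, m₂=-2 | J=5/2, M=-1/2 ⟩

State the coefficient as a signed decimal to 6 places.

+√(3/7) ≈ +0.654654

j₁+j₂−J=2  J+j₁−j₂=1  J−j₁+j₂=4  j₁+j₂+J+1=8
(j₁±m₁, j₂±m₂, J±M) = (3,0,1,5,2,3)
P² = 432/7
sum k=0..0:
  [0] +1/12 = 1/12
S = 1/12
C² = P²·S² = 3/7 ; C = +0.654654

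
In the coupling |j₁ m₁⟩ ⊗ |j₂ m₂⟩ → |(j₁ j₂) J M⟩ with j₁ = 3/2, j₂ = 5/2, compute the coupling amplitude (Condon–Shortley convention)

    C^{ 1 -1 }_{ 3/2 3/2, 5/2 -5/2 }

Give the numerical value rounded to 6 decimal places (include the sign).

√[3·3!0!2!/6! · 3!0!0!5!0!2!] = √(72)
  +(−1)^0/∏(0,3,0,0,0,2)! = 1/12  (running 1/12)
⟨..|..⟩ = √(72)·(1/12) = +0.707107

+√(1/2) ≈ +0.707107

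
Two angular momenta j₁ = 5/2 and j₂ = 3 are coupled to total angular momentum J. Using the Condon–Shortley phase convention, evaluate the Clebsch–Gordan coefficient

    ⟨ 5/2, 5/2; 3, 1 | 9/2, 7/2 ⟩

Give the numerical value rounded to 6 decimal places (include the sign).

+√(50/99) = +0.710669

j₁+j₂−J=1  J+j₁−j₂=4  J−j₁+j₂=5  j₁+j₂+J+1=11
(j₁±m₁, j₂±m₂, J±M) = (5,0,4,2,8,1)
P² = 1843200/11
sum k=0..0:
  [0] +1/576 = 1/576
S = 1/576
C² = P²·S² = 50/99 ; C = +0.710669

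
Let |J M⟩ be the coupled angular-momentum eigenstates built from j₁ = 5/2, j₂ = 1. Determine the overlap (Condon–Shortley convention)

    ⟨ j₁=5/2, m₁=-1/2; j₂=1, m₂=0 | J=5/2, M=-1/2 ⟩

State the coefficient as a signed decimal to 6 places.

−√(1/35) ≈ -0.169031

√[6·1!4!1!/7! · 2!3!1!1!2!3!] = √(144/35)
  +(−1)^0/∏(0,1,3,1,1,0)! = 1/6  (running 1/6)
  +(−1)^1/∏(1,0,2,0,2,1)! = -1/4  (running -1/12)
⟨..|..⟩ = √(144/35)·(-1/12) = -0.169031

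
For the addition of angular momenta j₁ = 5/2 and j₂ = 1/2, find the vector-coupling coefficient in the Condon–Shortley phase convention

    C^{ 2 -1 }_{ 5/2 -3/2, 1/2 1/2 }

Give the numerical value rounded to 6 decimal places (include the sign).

triangle: 1!*4!*0!/6! = 24/720
(j±m)!: 1!*4!*1!*0!*1!*3! = 144
prefactor² = (2J+1)*Δ*N² = 24
  k=1: −1/(1!*0!*3!*0!*1!*0!) = -1/6
Σ = -1/6  ⇒  CG² = 24*(-1/6)² = 2/3
CG = −√(2/3) = -0.816497

-0.816497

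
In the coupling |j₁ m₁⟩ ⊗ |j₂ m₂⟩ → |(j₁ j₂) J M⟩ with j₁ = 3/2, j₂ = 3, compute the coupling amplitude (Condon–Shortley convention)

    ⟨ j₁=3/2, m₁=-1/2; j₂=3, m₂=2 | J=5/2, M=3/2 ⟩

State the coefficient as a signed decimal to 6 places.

+0.267261

triangle: 2!·1!·4!/8! = 48/40320
(j±m)!: 1!·2!·5!·1!·4!·1! = 5760
prefactor² = (2J+1)·Δ·N² = 288/7
  k=1: −1/(1!·1!·1!·4!·0!·0!) = -1/24
  k=2: +1/(2!·0!·0!·3!·1!·1!) = 1/12
Σ = 1/24  ⇒  CG² = 288/7·1/24² = 1/14
CG = +√(1/14) = +0.267261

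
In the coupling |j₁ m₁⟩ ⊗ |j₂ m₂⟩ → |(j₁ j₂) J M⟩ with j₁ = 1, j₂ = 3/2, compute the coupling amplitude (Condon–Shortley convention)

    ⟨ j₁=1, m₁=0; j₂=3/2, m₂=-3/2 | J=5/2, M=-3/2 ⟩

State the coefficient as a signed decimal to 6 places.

+√(2/5) ≈ +0.632456

j₁+j₂−J=0  J+j₁−j₂=2  J−j₁+j₂=3  j₁+j₂+J+1=6
(j₁±m₁, j₂±m₂, J±M) = (1,1,0,3,1,4)
P² = 72/5
sum k=0..0:
  [0] +1/6 = 1/6
S = 1/6
C² = P²·S² = 2/5 ; C = +0.632456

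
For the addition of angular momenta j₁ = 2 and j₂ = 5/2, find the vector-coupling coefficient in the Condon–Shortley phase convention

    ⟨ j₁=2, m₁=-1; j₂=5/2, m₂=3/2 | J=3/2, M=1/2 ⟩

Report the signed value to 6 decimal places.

+0.138013

triangle: 3!×1!×2!/7! = 12/5040
(j±m)!: 1!×3!×4!×1!×2!×1! = 288
prefactor² = (2J+1)×Δ×N² = 96/35
  k=2: +1/(2!×1!×1!×2!×0!×0!) = 1/4
  k=3: −1/(3!×0!×0!×1!×1!×1!) = -1/6
Σ = 1/12  ⇒  CG² = 96/35×1/12² = 2/105
CG = +√(2/105) = +0.138013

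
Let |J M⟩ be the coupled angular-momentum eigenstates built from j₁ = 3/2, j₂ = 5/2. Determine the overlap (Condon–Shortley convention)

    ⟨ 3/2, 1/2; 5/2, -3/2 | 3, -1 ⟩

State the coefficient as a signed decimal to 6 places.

+0.639010  (= +√(49/120))

√[7·1!2!4!/8! · 2!1!1!4!2!4!] = √(96/5)
  +(−1)^0/∏(0,1,1,1,1,3)! = 1/6  (running 1/6)
  +(−1)^1/∏(1,0,0,0,2,4)! = -1/48  (running 7/48)
⟨..|..⟩ = √(96/5)·(7/48) = +0.639010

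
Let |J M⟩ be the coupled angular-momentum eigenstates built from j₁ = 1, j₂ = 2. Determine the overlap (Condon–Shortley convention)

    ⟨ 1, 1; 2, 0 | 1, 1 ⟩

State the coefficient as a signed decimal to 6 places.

√[3·2!0!2!/5! · 2!0!2!2!2!0!] = √(8/5)
  +(−1)^0/∏(0,2,0,2,0,0)! = 1/4  (running 1/4)
⟨..|..⟩ = √(8/5)·(1/4) = +0.316228

+0.316228  (= +√(1/10))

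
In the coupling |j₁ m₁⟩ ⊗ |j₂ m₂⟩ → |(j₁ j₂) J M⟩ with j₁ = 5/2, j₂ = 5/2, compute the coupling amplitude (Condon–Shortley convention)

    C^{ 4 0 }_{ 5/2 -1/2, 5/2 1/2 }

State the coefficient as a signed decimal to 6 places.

triangle: 1!·4!·4!/10! = 576/3628800
(j±m)!: 2!·3!·3!·2!·4!·4! = 82944
prefactor² = (2J+1)·Δ·N² = 20736/175
  k=0: +1/(0!·1!·3!·3!·1!·1!) = 1/36
  k=1: −1/(1!·0!·2!·2!·2!·2!) = -1/16
Σ = -5/144  ⇒  CG² = 20736/175·(-5/144)² = 1/7
CG = −√(1/7) = -0.377964

-0.377964  (= −√(1/7))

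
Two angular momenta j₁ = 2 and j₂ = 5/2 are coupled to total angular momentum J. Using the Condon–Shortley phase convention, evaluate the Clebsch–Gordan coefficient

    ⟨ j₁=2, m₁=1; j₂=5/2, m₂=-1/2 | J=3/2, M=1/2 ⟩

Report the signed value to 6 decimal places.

−√(5/21) ≈ -0.487950

√[4·3!1!2!/7! · 3!1!2!3!2!1!] = √(48/35)
  +(−1)^0/∏(0,3,1,2,0,0)! = 1/12  (running 1/12)
  +(−1)^1/∏(1,2,0,1,1,1)! = -1/2  (running -5/12)
⟨..|..⟩ = √(48/35)·(-5/12) = -0.487950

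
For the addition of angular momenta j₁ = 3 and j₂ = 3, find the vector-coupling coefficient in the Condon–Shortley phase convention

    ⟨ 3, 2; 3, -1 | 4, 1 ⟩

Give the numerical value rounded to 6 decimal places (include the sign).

j₁+j₂−J=2  J+j₁−j₂=4  J−j₁+j₂=4  j₁+j₂+J+1=11
(j₁±m₁, j₂±m₂, J±M) = (5,1,2,4,5,3)
P² = 82944/77
sum k=0..1:
  [0] +1/48 = 1/48
  [1] −1/144 = -1/144
S = 1/72
C² = P²·S² = 16/77 ; C = +0.455842

+√(16/77) = +0.455842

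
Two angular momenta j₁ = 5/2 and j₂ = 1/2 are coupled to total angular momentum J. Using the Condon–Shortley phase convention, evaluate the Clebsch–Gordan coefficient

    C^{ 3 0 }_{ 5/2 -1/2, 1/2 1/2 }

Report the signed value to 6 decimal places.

+0.707107  (= +√(1/2))

j₁+j₂−J=0  J+j₁−j₂=5  J−j₁+j₂=1  j₁+j₂+J+1=7
(j₁±m₁, j₂±m₂, J±M) = (2,3,1,0,3,3)
P² = 72
sum k=0..0:
  [0] +1/12 = 1/12
S = 1/12
C² = P²·S² = 1/2 ; C = +0.707107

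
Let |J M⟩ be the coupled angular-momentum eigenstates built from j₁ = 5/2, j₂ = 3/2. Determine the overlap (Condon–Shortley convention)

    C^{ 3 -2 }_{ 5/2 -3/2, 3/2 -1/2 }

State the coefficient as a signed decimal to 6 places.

j₁+j₂−J=1  J+j₁−j₂=4  J−j₁+j₂=2  j₁+j₂+J+1=8
(j₁±m₁, j₂±m₂, J±M) = (1,4,1,2,1,5)
P² = 48
sum k=0..1:
  [0] +1/24 = 1/24
  [1] −1/12 = -1/12
S = -1/24
C² = P²·S² = 1/12 ; C = -0.288675

-0.288675  (= −√(1/12))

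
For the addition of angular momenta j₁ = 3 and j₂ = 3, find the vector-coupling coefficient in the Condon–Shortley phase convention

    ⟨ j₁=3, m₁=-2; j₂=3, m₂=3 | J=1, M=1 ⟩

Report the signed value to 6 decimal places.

−√(3/28) ≈ -0.327327

j₁+j₂−J=5  J+j₁−j₂=1  J−j₁+j₂=1  j₁+j₂+J+1=8
(j₁±m₁, j₂±m₂, J±M) = (1,5,6,0,2,0)
P² = 10800/7
sum k=5..5:
  [5] −1/120 = -1/120
S = -1/120
C² = P²·S² = 3/28 ; C = -0.327327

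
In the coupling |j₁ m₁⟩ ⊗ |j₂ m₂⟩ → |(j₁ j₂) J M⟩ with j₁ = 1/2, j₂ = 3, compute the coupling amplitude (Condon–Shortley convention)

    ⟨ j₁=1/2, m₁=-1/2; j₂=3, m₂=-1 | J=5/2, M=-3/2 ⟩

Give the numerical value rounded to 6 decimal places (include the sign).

√[6·1!0!5!/7! · 0!1!2!4!1!4!] = √(1152/7)
  +(−1)^1/∏(1,0,0,1,0,4)! = -1/24  (running -1/24)
⟨..|..⟩ = √(1152/7)·(-1/24) = -0.534522

−√(2/7) ≈ -0.534522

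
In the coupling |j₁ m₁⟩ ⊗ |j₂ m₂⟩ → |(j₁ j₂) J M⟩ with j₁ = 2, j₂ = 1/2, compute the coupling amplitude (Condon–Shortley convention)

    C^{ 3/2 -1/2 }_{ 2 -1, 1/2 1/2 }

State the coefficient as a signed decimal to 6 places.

j₁+j₂−J=1  J+j₁−j₂=3  J−j₁+j₂=0  j₁+j₂+J+1=5
(j₁±m₁, j₂±m₂, J±M) = (1,3,1,0,1,2)
P² = 12/5
sum k=1..1:
  [1] −1/2 = -1/2
S = -1/2
C² = P²·S² = 3/5 ; C = -0.774597

-0.774597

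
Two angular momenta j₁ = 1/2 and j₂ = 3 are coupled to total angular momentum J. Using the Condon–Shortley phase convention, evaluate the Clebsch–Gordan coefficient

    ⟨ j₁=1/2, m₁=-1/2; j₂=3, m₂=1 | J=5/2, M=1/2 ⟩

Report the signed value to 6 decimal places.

−√(4/7) ≈ -0.755929

j₁+j₂−J=1  J+j₁−j₂=0  J−j₁+j₂=5  j₁+j₂+J+1=7
(j₁±m₁, j₂±m₂, J±M) = (0,1,4,2,3,2)
P² = 576/7
sum k=1..1:
  [1] −1/12 = -1/12
S = -1/12
C² = P²·S² = 4/7 ; C = -0.755929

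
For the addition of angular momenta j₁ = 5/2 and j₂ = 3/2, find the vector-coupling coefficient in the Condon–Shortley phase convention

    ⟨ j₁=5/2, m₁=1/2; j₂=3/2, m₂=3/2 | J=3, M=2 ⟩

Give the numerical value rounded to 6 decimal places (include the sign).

triangle: 1!×4!×2!/8! = 48/40320
(j±m)!: 3!×2!×3!×0!×5!×1! = 8640
prefactor² = (2J+1)×Δ×N² = 72
  k=1: −1/(1!×0!×1!×2!×3!×0!) = -1/12
Σ = -1/12  ⇒  CG² = 72×(-1/12)² = 1/2
CG = −√(1/2) = -0.707107

-0.707107  (= −√(1/2))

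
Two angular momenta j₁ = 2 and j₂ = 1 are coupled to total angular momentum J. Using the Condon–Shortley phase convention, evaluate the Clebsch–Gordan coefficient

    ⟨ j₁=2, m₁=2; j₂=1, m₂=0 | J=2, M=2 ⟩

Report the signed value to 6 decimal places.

triangle: 1!×3!×1!/6! = 6/720
(j±m)!: 4!×0!×1!×1!×4!×0! = 576
prefactor² = (2J+1)×Δ×N² = 24
  k=0: +1/(0!×1!×0!×1!×3!×0!) = 1/6
Σ = 1/6  ⇒  CG² = 24×1/6² = 2/3
CG = +√(2/3) = +0.816497

+0.816497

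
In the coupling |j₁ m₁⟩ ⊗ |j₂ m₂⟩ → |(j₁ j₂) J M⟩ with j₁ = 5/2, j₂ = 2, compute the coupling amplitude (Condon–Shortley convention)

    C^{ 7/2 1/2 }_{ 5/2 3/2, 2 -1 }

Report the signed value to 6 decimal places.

triangle: 1!×4!×3!/9! = 144/362880
(j±m)!: 4!×1!×1!×3!×4!×3! = 20736
prefactor² = (2J+1)×Δ×N² = 2304/35
  k=0: +1/(0!×1!×1!×1!×3!×2!) = 1/12
  k=1: −1/(1!×0!×0!×0!×4!×3!) = -1/144
Σ = 11/144  ⇒  CG² = 2304/35×11/144² = 121/315
CG = +√(121/315) = +0.619780

+0.619780  (= +√(121/315))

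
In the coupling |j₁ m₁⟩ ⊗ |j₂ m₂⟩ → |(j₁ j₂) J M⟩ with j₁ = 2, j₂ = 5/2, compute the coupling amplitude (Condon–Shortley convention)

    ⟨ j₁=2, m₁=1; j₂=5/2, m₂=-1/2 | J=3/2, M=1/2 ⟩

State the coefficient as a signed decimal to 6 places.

triangle: 3!×1!×2!/7! = 12/5040
(j±m)!: 3!×1!×2!×3!×2!×1! = 144
prefactor² = (2J+1)×Δ×N² = 48/35
  k=0: +1/(0!×3!×1!×2!×0!×0!) = 1/12
  k=1: −1/(1!×2!×0!×1!×1!×1!) = -1/2
Σ = -5/12  ⇒  CG² = 48/35×(-5/12)² = 5/21
CG = −√(5/21) = -0.487950

−√(5/21) ≈ -0.487950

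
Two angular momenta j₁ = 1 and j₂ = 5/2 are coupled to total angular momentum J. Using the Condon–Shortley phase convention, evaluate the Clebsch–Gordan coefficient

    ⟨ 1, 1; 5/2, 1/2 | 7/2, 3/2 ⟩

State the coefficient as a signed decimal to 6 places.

j₁+j₂−J=0  J+j₁−j₂=2  J−j₁+j₂=5  j₁+j₂+J+1=8
(j₁±m₁, j₂±m₂, J±M) = (2,0,3,2,5,2)
P² = 1920/7
sum k=0..0:
  [0] +1/24 = 1/24
S = 1/24
C² = P²·S² = 10/21 ; C = +0.690066

+0.690066  (= +√(10/21))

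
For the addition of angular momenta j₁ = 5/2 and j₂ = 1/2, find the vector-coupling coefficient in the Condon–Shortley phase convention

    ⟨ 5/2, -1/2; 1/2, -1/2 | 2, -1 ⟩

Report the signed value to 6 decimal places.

triangle: 1!×4!×0!/6! = 24/720
(j±m)!: 2!×3!×0!×1!×1!×3! = 72
prefactor² = (2J+1)×Δ×N² = 12
  k=0: +1/(0!×1!×3!×0!×1!×0!) = 1/6
Σ = 1/6  ⇒  CG² = 12×1/6² = 1/3
CG = +√(1/3) = +0.577350

+√(1/3) ≈ +0.577350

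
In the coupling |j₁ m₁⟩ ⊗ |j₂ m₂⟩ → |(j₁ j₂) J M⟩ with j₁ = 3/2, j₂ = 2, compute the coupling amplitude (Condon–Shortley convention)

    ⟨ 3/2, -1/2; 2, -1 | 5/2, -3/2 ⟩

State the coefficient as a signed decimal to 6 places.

j₁+j₂−J=1  J+j₁−j₂=2  J−j₁+j₂=3  j₁+j₂+J+1=7
(j₁±m₁, j₂±m₂, J±M) = (1,2,1,3,1,4)
P² = 144/35
sum k=0..1:
  [0] +1/4 = 1/4
  [1] −1/6 = -1/6
S = 1/12
C² = P²·S² = 1/35 ; C = +0.169031

+√(1/35) = +0.169031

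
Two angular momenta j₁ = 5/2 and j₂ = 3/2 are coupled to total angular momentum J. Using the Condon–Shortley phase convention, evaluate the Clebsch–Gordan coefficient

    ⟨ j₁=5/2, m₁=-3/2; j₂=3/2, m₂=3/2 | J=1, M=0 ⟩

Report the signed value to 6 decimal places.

-0.447214  (= −√(1/5))

triangle: 3!·2!·0!/6! = 12/720
(j±m)!: 1!·4!·3!·0!·1!·1! = 144
prefactor² = (2J+1)·Δ·N² = 36/5
  k=3: −1/(3!·0!·1!·0!·1!·0!) = -1/6
Σ = -1/6  ⇒  CG² = 36/5·(-1/6)² = 1/5
CG = −√(1/5) = -0.447214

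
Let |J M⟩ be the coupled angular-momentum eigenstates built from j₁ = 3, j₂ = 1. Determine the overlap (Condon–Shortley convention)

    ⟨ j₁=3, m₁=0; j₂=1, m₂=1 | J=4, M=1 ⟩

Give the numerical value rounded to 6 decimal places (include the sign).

+√(5/14) = +0.597614

√[9·0!6!2!/9! · 3!3!2!0!5!3!] = √(12960/7)
  +(−1)^0/∏(0,0,3,2,3,0)! = 1/72  (running 1/72)
⟨..|..⟩ = √(12960/7)·(1/72) = +0.597614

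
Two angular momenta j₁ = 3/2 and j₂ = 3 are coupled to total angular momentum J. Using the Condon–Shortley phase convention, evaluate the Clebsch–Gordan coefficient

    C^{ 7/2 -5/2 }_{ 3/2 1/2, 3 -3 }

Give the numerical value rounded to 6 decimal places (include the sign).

triangle: 1!×2!×5!/9! = 240/362880
(j±m)!: 2!×1!×0!×6!×1!×6! = 1036800
prefactor² = (2J+1)×Δ×N² = 38400/7
  k=0: +1/(0!×1!×1!×0!×1!×5!) = 1/120
Σ = 1/120  ⇒  CG² = 38400/7×1/120² = 8/21
CG = +√(8/21) = +0.617213

+0.617213  (= +√(8/21))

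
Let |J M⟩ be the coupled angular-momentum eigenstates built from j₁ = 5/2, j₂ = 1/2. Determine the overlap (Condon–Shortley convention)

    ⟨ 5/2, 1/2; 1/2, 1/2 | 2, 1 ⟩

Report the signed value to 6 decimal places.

-0.577350  (= −√(1/3))

√[5·1!4!0!/6! · 3!2!1!0!3!1!] = √(12)
  +(−1)^1/∏(1,0,1,0,3,0)! = -1/6  (running -1/6)
⟨..|..⟩ = √(12)·(-1/6) = -0.577350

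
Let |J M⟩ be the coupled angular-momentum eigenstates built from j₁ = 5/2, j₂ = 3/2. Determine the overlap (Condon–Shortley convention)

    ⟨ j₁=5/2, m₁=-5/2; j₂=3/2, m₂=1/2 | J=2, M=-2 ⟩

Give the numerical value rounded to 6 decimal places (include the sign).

j₁+j₂−J=2  J+j₁−j₂=3  J−j₁+j₂=1  j₁+j₂+J+1=7
(j₁±m₁, j₂±m₂, J±M) = (0,5,2,1,0,4)
P² = 480/7
sum k=2..2:
  [2] +1/12 = 1/12
S = 1/12
C² = P²·S² = 10/21 ; C = +0.690066

+0.690066  (= +√(10/21))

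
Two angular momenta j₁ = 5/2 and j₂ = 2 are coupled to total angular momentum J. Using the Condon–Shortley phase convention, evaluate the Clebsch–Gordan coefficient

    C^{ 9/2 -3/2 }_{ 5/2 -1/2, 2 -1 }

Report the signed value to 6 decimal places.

+√(10/21) = +0.690066

√[10·0!5!4!/10! · 2!3!1!3!3!6!] = √(17280/7)
  +(−1)^0/∏(0,0,3,1,2,3)! = 1/72  (running 1/72)
⟨..|..⟩ = √(17280/7)·(1/72) = +0.690066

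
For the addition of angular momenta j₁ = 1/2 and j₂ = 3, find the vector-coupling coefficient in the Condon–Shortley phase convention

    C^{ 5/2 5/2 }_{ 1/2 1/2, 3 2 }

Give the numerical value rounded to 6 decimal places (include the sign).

+0.377964  (= +√(1/7))

√[6·1!0!5!/7! · 1!0!5!1!5!0!] = √(14400/7)
  +(−1)^0/∏(0,1,0,5,0,0)! = 1/120  (running 1/120)
⟨..|..⟩ = √(14400/7)·(1/120) = +0.377964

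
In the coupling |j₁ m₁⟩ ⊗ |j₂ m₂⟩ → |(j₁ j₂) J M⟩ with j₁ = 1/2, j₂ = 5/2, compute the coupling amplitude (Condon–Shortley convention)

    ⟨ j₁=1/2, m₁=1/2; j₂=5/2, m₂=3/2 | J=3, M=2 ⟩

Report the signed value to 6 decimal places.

√[7·0!1!5!/7! · 1!0!4!1!5!1!] = √(480)
  +(−1)^0/∏(0,0,0,4,1,1)! = 1/24  (running 1/24)
⟨..|..⟩ = √(480)·(1/24) = +0.912871

+√(5/6) = +0.912871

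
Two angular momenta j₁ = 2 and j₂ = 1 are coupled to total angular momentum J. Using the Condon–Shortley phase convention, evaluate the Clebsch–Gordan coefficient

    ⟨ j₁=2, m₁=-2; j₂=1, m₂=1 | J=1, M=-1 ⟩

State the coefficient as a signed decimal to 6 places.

+√(3/5) = +0.774597

√[3·2!2!0!/5! · 0!4!2!0!0!2!] = √(48/5)
  +(−1)^2/∏(2,0,2,0,0,0)! = 1/4  (running 1/4)
⟨..|..⟩ = √(48/5)·(1/4) = +0.774597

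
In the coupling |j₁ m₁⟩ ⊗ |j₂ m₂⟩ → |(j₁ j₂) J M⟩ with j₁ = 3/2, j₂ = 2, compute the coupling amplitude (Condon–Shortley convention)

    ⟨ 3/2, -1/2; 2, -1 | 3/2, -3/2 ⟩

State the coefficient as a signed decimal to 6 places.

−√(2/5) = -0.632456

j₁+j₂−J=2  J+j₁−j₂=1  J−j₁+j₂=2  j₁+j₂+J+1=6
(j₁±m₁, j₂±m₂, J±M) = (1,2,1,3,0,3)
P² = 8/5
sum k=1..1:
  [1] −1/2 = -1/2
S = -1/2
C² = P²·S² = 2/5 ; C = -0.632456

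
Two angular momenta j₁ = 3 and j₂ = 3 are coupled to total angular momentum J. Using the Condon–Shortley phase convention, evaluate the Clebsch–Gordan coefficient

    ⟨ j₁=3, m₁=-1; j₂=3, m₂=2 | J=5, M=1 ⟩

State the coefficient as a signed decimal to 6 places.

j₁+j₂−J=1  J+j₁−j₂=5  J−j₁+j₂=5  j₁+j₂+J+1=12
(j₁±m₁, j₂±m₂, J±M) = (2,4,5,1,6,4)
P² = 230400/7
sum k=0..1:
  [0] +1/2880 = 1/2880
  [1] −1/288 = -1/288
S = -1/320
C² = P²·S² = 9/28 ; C = -0.566947

-0.566947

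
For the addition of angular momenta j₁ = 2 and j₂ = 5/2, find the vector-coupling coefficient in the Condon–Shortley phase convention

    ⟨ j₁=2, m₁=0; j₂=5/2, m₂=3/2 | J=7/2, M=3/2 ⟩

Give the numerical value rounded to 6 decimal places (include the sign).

triangle: 1!·3!·4!/9! = 144/362880
(j±m)!: 2!·2!·4!·1!·5!·2! = 23040
prefactor² = (2J+1)·Δ·N² = 512/7
  k=0: +1/(0!·1!·2!·4!·1!·0!) = 1/48
  k=1: −1/(1!·0!·1!·3!·2!·1!) = -1/12
Σ = -1/16  ⇒  CG² = 512/7·(-1/16)² = 2/7
CG = −√(2/7) = -0.534522

-0.534522  (= −√(2/7))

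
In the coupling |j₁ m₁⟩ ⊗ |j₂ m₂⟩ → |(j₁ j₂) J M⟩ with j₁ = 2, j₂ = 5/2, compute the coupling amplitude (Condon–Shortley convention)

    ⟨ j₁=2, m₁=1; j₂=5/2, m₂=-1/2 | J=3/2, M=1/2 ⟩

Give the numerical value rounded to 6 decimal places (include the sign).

-0.487950  (= −√(5/21))

j₁+j₂−J=3  J+j₁−j₂=1  J−j₁+j₂=2  j₁+j₂+J+1=7
(j₁±m₁, j₂±m₂, J±M) = (3,1,2,3,2,1)
P² = 48/35
sum k=0..1:
  [0] +1/12 = 1/12
  [1] −1/2 = -1/2
S = -5/12
C² = P²·S² = 5/21 ; C = -0.487950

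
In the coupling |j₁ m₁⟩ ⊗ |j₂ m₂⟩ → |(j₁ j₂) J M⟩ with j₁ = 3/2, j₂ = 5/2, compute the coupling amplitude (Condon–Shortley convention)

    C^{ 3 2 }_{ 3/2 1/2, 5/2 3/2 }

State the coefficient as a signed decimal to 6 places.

-0.288675

triangle: 1!·2!·4!/8! = 48/40320
(j±m)!: 2!·1!·4!·1!·5!·1! = 5760
prefactor² = (2J+1)·Δ·N² = 48
  k=0: +1/(0!·1!·1!·4!·1!·0!) = 1/24
  k=1: −1/(1!·0!·0!·3!·2!·1!) = -1/12
Σ = -1/24  ⇒  CG² = 48·(-1/24)² = 1/12
CG = −√(1/12) = -0.288675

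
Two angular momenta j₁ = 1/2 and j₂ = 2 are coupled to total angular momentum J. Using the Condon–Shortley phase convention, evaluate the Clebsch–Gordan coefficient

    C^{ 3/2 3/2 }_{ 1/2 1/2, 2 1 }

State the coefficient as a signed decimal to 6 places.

+0.447214  (= +√(1/5))

triangle: 1!·0!·3!/5! = 6/120
(j±m)!: 1!·0!·3!·1!·3!·0! = 36
prefactor² = (2J+1)·Δ·N² = 36/5
  k=0: +1/(0!·1!·0!·3!·0!·0!) = 1/6
Σ = 1/6  ⇒  CG² = 36/5·1/6² = 1/5
CG = +√(1/5) = +0.447214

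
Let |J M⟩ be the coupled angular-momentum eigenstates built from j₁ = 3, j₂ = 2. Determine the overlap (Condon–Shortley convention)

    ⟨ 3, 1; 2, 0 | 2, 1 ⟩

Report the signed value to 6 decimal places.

j₁+j₂−J=3  J+j₁−j₂=3  J−j₁+j₂=1  j₁+j₂+J+1=8
(j₁±m₁, j₂±m₂, J±M) = (4,2,2,2,3,1)
P² = 36/7
sum k=1..2:
  [1] −1/4 = -1/4
  [2] +1/12 = 1/12
S = -1/6
C² = P²·S² = 1/7 ; C = -0.377964

-0.377964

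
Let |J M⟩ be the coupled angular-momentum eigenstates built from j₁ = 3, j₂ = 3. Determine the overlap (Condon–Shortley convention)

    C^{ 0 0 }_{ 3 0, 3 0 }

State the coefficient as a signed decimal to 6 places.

√[1·6!0!0!/7! · 3!3!3!3!0!0!] = √(1296/7)
  +(−1)^3/∏(3,3,0,0,0,0)! = -1/36  (running -1/36)
⟨..|..⟩ = √(1296/7)·(-1/36) = -0.377964

-0.377964  (= −√(1/7))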